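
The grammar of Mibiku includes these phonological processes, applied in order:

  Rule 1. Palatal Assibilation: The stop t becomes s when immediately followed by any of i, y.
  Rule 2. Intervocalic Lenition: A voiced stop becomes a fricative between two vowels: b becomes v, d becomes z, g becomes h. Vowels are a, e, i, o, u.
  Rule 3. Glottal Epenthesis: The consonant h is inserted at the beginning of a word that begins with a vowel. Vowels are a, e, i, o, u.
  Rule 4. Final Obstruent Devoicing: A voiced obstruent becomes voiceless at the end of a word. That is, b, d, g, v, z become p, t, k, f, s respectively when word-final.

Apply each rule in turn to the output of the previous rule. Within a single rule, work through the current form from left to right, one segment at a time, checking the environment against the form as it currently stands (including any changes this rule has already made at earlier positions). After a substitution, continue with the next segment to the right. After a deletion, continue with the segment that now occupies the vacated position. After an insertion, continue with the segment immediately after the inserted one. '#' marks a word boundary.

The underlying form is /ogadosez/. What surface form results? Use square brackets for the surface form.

Rule 1 Palatal Assibilation: no change — [ogadosez]
Rule 2 Intervocalic Lenition: [ogadosez] → [ohazosez]
Rule 3 Glottal Epenthesis: [ohazosez] → [hohazosez]
Rule 4 Final Obstruent Devoicing: [hohazosez] → [hohazoses]

[hohazoses]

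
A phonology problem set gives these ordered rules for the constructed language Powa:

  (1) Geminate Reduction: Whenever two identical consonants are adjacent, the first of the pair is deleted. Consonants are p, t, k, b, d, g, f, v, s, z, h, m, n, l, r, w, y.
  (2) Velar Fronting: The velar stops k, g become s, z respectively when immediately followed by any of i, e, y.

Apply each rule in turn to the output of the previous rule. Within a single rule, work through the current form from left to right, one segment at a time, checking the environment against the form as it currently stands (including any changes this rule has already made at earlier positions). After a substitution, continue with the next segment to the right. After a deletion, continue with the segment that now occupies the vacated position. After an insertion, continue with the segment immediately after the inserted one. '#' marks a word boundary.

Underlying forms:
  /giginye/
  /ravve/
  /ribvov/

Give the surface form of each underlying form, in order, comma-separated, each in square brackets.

/giginye/:
  (1) Geminate Reduction: no change — [giginye]
  (2) Velar Fronting: [giginye] → [zizinye]
/ravve/:
  (1) Geminate Reduction: [ravve] → [rave]
  (2) Velar Fronting: no change — [rave]
/ribvov/:
  (1) Geminate Reduction: no change — [ribvov]
  (2) Velar Fronting: no change — [ribvov]

[zizinye], [rave], [ribvov]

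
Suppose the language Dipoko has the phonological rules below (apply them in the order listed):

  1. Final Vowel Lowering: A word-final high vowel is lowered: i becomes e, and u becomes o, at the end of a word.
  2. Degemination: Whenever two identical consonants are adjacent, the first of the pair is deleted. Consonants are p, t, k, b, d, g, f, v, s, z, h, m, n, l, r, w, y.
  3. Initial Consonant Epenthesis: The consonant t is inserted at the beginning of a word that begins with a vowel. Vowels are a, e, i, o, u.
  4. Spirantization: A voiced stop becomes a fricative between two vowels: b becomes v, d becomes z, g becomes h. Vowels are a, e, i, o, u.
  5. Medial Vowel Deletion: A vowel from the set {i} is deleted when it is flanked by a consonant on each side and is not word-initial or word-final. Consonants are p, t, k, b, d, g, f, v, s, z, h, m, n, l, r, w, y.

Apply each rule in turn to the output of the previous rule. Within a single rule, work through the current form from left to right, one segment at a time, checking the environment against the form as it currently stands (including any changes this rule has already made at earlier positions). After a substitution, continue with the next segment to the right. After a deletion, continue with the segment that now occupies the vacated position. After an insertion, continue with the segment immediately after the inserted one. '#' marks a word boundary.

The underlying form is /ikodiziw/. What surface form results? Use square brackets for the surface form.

1 Final Vowel Lowering: no change — [ikodiziw]
2 Degemination: no change — [ikodiziw]
3 Initial Consonant Epenthesis: [ikodiziw] → [tikodiziw]
4 Spirantization: [tikodiziw] → [tikoziziw]
5 Medial Vowel Deletion: [tikoziziw] → [tkozzw]

[tkozzw]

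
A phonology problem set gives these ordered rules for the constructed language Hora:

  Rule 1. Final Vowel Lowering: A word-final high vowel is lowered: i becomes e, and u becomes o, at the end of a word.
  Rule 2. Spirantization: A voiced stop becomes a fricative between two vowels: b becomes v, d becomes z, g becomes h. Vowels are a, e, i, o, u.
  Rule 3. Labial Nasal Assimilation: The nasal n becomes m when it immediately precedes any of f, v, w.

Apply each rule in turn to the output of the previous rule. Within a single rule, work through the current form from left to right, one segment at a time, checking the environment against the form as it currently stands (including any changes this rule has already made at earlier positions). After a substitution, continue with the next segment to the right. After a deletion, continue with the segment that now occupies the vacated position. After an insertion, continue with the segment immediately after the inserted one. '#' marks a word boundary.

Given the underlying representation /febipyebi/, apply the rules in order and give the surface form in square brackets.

[fevipyeve]

Rule 1 Final Vowel Lowering: [febipyebi] → [febipyebe]
Rule 2 Spirantization: [febipyebe] → [fevipyeve]
Rule 3 Labial Nasal Assimilation: no change — [fevipyeve]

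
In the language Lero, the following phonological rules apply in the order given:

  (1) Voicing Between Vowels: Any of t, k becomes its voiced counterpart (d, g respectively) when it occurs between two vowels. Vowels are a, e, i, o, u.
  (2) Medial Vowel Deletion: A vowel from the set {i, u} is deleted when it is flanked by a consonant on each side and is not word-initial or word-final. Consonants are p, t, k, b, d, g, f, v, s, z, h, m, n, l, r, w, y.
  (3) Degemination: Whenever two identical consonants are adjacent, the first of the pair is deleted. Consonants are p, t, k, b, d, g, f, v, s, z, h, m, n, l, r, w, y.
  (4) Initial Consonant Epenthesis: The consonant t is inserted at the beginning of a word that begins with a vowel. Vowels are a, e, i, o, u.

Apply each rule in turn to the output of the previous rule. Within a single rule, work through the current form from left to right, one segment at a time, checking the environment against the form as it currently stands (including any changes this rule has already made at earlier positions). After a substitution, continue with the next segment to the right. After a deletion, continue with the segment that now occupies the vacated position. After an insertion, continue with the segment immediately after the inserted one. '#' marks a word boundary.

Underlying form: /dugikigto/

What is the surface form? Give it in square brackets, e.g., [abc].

[dgto]

(1) Voicing Between Vowels: [dugikigto] → [dugigigto]
(2) Medial Vowel Deletion: [dugigigto] → [dgggto]
(3) Degemination: [dgggto] → [dgto]
(4) Initial Consonant Epenthesis: no change — [dgto]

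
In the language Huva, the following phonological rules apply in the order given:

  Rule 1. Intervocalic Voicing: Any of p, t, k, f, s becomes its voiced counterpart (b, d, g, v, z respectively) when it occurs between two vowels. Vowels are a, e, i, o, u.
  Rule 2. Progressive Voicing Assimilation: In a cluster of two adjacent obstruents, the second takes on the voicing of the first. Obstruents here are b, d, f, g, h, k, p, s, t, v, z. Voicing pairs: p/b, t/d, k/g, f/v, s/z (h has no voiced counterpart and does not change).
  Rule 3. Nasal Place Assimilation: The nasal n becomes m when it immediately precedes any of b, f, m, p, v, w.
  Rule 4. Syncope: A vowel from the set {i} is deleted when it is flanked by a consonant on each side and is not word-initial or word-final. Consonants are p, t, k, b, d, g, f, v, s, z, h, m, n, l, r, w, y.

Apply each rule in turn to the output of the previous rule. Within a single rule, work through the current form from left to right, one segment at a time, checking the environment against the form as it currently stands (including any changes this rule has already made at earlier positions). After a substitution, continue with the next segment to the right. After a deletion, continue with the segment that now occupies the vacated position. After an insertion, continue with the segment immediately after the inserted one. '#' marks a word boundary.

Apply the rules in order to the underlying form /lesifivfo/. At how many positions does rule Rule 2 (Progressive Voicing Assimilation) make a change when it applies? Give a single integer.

Rule 1 Intervocalic Voicing: [lesifivfo] → [lezivivfo]
Rule 2 Progressive Voicing Assimilation: [lezivivfo] → [lezivivvo]
Rule 3 Nasal Place Assimilation: no change — [lezivivvo]
Rule 4 Syncope: [lezivivvo] → [lezvvvo]
Rule Rule 2 changed 1 position(s).

1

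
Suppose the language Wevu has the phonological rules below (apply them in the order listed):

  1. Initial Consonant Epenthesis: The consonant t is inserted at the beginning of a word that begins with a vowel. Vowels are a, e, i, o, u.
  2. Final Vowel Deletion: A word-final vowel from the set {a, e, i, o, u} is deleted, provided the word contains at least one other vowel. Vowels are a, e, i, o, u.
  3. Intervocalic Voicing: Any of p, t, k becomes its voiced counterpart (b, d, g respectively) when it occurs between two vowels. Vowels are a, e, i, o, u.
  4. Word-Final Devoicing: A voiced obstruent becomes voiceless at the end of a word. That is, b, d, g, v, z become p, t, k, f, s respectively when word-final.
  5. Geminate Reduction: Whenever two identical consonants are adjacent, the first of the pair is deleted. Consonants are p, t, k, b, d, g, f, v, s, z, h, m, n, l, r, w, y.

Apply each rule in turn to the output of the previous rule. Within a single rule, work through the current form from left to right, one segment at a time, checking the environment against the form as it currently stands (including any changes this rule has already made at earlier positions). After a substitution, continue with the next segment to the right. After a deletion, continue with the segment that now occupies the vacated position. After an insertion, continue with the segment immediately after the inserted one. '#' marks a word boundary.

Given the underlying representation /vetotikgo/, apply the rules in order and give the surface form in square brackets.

[vedodik]

1 Initial Consonant Epenthesis: no change — [vetotikgo]
2 Final Vowel Deletion: [vetotikgo] → [vetotikg]
3 Intervocalic Voicing: [vetotikg] → [vedodikg]
4 Word-Final Devoicing: [vedodikg] → [vedodikk]
5 Geminate Reduction: [vedodikk] → [vedodik]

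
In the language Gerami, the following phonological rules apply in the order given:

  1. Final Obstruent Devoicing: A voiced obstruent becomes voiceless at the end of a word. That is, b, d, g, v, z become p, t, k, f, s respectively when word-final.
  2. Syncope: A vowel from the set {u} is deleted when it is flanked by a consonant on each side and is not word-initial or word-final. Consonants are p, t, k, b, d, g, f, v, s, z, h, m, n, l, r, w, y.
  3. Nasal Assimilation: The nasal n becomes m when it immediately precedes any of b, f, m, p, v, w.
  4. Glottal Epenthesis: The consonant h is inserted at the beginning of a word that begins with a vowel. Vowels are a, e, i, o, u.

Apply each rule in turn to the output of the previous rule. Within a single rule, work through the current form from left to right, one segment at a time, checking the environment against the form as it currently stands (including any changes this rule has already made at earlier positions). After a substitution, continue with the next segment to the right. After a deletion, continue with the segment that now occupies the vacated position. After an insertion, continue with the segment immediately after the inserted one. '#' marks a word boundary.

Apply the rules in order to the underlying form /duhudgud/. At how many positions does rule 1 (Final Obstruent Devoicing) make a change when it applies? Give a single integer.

1 Final Obstruent Devoicing: [duhudgud] → [duhudgut]
2 Syncope: [duhudgut] → [dhdgt]
3 Nasal Assimilation: no change — [dhdgt]
4 Glottal Epenthesis: no change — [dhdgt]
Rule 1 changed 1 position(s).

1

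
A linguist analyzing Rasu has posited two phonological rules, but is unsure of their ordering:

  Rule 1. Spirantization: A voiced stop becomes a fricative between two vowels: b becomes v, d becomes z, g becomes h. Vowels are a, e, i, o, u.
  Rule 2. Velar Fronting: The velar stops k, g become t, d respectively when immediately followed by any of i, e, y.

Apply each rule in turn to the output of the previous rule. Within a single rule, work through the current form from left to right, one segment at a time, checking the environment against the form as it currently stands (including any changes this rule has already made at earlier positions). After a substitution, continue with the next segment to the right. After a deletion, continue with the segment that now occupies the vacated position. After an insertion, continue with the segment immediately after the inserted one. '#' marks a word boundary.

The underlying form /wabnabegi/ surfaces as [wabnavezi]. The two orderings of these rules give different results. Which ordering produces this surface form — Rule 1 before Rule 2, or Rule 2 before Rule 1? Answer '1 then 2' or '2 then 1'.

2 then 1

Order 1 then 2:
  1 Spirantization: [wabnabegi] → [wabnavehi]
  2 Velar Fronting: no change — [wabnavehi]
  result: [wabnavehi]
Order 2 then 1:
  2 Velar Fronting: [wabnabegi] → [wabnabedi]
  1 Spirantization: [wabnabedi] → [wabnavezi]
  result: [wabnavezi]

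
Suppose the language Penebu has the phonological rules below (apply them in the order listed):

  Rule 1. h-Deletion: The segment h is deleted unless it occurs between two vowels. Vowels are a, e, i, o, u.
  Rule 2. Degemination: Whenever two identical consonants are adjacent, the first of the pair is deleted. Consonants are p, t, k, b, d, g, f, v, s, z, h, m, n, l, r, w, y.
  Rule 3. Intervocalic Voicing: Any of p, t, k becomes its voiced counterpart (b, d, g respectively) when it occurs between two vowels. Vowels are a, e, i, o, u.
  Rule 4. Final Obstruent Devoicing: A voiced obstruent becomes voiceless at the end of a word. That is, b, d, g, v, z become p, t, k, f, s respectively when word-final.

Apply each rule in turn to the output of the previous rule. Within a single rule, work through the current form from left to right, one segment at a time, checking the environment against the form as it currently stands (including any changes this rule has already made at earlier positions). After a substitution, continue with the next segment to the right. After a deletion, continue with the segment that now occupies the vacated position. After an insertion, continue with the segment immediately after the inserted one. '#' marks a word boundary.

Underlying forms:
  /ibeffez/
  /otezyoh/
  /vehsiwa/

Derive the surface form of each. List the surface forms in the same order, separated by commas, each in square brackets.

/ibeffez/:
  Rule 1 h-Deletion: no change — [ibeffez]
  Rule 2 Degemination: [ibeffez] → [ibefez]
  Rule 3 Intervocalic Voicing: no change — [ibefez]
  Rule 4 Final Obstruent Devoicing: [ibefez] → [ibefes]
/otezyoh/:
  Rule 1 h-Deletion: [otezyoh] → [otezyo]
  Rule 2 Degemination: no change — [otezyo]
  Rule 3 Intervocalic Voicing: [otezyo] → [odezyo]
  Rule 4 Final Obstruent Devoicing: no change — [odezyo]
/vehsiwa/:
  Rule 1 h-Deletion: [vehsiwa] → [vesiwa]
  Rule 2 Degemination: no change — [vesiwa]
  Rule 3 Intervocalic Voicing: no change — [vesiwa]
  Rule 4 Final Obstruent Devoicing: no change — [vesiwa]

[ibefes], [odezyo], [vesiwa]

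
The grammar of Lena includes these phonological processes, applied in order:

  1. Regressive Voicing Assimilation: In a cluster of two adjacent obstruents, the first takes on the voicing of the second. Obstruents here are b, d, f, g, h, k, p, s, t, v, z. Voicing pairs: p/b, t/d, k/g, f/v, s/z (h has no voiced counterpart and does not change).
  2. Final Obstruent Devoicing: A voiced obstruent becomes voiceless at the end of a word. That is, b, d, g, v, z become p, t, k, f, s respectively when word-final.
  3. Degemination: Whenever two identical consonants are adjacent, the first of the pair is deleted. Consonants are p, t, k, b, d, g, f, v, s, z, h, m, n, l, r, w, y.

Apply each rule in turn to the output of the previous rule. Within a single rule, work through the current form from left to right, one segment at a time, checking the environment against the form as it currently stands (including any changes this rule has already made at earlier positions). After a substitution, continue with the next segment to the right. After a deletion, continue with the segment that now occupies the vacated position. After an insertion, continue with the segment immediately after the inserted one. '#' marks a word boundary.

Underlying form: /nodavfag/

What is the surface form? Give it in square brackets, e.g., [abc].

1 Regressive Voicing Assimilation: [nodavfag] → [nodaffag]
2 Final Obstruent Devoicing: [nodaffag] → [nodaffak]
3 Degemination: [nodaffak] → [nodafak]

[nodafak]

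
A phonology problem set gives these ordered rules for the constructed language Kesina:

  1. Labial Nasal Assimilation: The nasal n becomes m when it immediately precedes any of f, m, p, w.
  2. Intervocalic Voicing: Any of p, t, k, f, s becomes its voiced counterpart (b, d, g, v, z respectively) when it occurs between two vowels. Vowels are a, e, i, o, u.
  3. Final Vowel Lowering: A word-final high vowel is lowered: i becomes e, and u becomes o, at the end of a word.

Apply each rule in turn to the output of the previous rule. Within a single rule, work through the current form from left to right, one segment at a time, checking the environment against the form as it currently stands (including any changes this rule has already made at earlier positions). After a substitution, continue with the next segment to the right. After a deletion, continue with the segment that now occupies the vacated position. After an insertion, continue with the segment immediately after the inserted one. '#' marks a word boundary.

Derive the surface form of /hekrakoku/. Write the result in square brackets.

1 Labial Nasal Assimilation: no change — [hekrakoku]
2 Intervocalic Voicing: [hekrakoku] → [hekragogu]
3 Final Vowel Lowering: [hekragogu] → [hekragogo]

[hekragogo]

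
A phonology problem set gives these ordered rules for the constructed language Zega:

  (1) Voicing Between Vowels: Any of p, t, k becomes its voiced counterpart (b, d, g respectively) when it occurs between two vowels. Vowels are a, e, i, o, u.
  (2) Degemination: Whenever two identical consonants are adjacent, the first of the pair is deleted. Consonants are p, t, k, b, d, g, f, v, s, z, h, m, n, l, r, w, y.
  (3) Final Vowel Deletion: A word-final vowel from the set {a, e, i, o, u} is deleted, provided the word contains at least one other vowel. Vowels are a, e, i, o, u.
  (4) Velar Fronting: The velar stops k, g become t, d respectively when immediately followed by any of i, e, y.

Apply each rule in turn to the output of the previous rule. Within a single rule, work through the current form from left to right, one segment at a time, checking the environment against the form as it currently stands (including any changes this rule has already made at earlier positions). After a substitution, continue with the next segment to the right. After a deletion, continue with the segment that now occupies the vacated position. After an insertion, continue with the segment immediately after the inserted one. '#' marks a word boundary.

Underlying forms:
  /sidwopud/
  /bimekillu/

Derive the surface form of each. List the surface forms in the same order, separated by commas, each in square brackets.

[sidwobud], [bimedil]

/sidwopud/:
  (1) Voicing Between Vowels: [sidwopud] → [sidwobud]
  (2) Degemination: no change — [sidwobud]
  (3) Final Vowel Deletion: no change — [sidwobud]
  (4) Velar Fronting: no change — [sidwobud]
/bimekillu/:
  (1) Voicing Between Vowels: [bimekillu] → [bimegillu]
  (2) Degemination: [bimegillu] → [bimegilu]
  (3) Final Vowel Deletion: [bimegilu] → [bimegil]
  (4) Velar Fronting: [bimegil] → [bimedil]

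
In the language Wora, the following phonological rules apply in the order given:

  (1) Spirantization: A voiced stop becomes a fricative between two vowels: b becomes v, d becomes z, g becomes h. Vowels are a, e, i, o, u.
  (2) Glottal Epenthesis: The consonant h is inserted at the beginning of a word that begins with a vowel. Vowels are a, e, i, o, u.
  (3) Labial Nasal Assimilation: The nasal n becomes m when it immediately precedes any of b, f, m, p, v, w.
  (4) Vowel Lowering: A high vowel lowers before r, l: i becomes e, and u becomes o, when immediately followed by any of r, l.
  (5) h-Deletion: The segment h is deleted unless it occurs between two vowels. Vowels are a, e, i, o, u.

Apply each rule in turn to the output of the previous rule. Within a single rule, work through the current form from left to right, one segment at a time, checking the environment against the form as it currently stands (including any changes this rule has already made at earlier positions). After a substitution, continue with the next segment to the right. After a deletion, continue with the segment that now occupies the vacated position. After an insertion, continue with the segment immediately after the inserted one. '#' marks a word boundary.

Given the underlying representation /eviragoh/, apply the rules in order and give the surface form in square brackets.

[everaho]

(1) Spirantization: [eviragoh] → [evirahoh]
(2) Glottal Epenthesis: [evirahoh] → [hevirahoh]
(3) Labial Nasal Assimilation: no change — [hevirahoh]
(4) Vowel Lowering: [hevirahoh] → [heverahoh]
(5) h-Deletion: [heverahoh] → [everaho]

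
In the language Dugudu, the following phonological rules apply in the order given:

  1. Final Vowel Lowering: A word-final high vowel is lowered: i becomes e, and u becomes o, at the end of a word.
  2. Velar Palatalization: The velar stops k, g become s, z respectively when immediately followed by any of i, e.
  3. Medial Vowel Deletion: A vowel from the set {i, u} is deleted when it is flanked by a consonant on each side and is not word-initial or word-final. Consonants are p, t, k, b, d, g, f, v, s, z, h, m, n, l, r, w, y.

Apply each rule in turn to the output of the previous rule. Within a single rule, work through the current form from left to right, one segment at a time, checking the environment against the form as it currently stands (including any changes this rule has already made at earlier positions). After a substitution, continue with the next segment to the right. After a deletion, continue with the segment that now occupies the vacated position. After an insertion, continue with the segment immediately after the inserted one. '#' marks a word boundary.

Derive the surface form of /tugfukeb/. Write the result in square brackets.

1 Final Vowel Lowering: no change — [tugfukeb]
2 Velar Palatalization: [tugfukeb] → [tugfuseb]
3 Medial Vowel Deletion: [tugfuseb] → [tgfseb]

[tgfseb]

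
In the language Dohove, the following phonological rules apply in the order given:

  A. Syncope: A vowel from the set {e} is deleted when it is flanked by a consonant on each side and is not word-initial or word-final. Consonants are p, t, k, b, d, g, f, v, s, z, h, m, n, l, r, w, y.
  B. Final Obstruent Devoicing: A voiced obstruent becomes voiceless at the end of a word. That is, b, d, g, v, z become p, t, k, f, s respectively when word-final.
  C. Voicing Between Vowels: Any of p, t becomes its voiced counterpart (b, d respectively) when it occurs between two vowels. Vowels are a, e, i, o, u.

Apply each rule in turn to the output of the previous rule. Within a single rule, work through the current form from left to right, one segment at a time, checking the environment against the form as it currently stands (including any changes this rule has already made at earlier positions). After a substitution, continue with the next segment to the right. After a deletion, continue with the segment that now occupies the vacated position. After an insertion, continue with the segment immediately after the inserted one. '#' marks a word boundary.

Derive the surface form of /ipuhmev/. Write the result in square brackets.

[ibuhmf]

A Syncope: [ipuhmev] → [ipuhmv]
B Final Obstruent Devoicing: [ipuhmv] → [ipuhmf]
C Voicing Between Vowels: [ipuhmf] → [ibuhmf]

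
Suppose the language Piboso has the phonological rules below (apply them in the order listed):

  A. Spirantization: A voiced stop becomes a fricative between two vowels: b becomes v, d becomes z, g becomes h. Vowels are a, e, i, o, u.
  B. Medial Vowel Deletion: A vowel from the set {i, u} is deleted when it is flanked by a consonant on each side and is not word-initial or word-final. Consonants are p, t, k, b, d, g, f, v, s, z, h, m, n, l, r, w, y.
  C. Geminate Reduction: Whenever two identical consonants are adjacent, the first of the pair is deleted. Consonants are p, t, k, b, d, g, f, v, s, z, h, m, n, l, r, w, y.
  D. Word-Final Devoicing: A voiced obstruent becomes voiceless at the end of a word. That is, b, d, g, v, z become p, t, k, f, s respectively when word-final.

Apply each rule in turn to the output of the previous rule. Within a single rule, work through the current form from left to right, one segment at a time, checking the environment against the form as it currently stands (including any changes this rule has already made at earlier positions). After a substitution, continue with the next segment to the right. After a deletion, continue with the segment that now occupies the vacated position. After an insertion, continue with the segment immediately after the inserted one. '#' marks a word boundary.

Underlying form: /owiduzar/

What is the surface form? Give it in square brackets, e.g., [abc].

[owzar]

A Spirantization: [owiduzar] → [owizuzar]
B Medial Vowel Deletion: [owizuzar] → [owzzar]
C Geminate Reduction: [owzzar] → [owzar]
D Word-Final Devoicing: no change — [owzar]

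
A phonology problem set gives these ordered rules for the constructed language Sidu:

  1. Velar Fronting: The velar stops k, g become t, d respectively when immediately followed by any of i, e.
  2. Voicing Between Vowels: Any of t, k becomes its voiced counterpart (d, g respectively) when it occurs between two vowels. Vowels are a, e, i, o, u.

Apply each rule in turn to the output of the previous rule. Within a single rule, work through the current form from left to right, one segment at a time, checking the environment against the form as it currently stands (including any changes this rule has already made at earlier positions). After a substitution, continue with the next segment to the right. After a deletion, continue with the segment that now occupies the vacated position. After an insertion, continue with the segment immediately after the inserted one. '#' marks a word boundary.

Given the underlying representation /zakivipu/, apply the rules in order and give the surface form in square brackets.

1 Velar Fronting: [zakivipu] → [zativipu]
2 Voicing Between Vowels: [zativipu] → [zadivipu]

[zadivipu]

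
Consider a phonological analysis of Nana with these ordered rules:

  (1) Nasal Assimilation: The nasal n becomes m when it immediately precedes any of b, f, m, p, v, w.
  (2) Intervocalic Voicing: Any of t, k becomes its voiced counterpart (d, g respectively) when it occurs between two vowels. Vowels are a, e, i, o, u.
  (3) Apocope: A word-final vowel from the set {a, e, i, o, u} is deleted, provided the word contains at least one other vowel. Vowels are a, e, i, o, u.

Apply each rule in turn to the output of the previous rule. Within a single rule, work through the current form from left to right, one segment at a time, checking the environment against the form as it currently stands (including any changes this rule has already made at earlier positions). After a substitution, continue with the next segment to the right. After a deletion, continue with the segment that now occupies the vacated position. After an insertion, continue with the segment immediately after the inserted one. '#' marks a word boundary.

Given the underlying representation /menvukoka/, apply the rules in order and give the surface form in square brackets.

[memvugog]

(1) Nasal Assimilation: [menvukoka] → [memvukoka]
(2) Intervocalic Voicing: [memvukoka] → [memvugoga]
(3) Apocope: [memvugoga] → [memvugog]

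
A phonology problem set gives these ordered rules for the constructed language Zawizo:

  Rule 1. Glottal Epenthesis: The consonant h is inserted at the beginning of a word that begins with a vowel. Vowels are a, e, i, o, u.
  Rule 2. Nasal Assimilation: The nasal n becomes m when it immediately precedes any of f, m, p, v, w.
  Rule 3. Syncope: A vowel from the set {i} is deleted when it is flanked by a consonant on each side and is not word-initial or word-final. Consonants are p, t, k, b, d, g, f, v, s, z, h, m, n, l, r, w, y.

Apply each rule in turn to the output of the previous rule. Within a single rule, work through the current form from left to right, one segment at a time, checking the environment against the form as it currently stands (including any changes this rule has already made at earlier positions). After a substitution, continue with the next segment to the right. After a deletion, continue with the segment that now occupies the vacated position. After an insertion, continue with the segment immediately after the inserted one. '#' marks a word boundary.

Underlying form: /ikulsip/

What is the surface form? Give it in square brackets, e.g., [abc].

[hkulsp]

Rule 1 Glottal Epenthesis: [ikulsip] → [hikulsip]
Rule 2 Nasal Assimilation: no change — [hikulsip]
Rule 3 Syncope: [hikulsip] → [hkulsp]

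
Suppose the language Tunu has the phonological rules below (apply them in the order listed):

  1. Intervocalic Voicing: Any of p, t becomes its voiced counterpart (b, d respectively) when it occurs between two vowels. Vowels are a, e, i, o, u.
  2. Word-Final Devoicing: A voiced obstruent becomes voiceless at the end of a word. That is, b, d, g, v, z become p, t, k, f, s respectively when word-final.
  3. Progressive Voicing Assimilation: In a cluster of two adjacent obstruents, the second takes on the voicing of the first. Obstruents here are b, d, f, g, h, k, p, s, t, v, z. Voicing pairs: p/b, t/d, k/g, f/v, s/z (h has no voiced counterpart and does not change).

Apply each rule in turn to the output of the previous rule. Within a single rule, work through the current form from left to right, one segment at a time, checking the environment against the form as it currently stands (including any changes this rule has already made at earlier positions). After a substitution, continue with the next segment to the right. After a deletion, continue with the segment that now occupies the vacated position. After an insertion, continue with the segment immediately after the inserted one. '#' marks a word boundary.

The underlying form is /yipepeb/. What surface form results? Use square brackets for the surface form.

1 Intervocalic Voicing: [yipepeb] → [yibebeb]
2 Word-Final Devoicing: [yibebeb] → [yibebep]
3 Progressive Voicing Assimilation: no change — [yibebep]

[yibebep]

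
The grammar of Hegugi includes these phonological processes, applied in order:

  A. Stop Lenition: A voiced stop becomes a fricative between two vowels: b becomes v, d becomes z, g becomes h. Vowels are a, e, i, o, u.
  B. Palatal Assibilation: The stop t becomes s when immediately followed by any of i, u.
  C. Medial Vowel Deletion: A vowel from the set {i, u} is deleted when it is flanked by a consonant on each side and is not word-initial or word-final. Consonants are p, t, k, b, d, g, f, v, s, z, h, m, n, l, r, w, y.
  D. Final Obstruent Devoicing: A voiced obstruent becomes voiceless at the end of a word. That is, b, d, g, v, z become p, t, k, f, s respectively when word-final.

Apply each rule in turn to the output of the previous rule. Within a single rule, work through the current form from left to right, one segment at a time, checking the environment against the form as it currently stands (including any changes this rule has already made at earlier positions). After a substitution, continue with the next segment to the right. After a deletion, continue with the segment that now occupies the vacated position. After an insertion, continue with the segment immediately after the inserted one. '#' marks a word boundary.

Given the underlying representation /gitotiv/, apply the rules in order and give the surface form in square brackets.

A Stop Lenition: no change — [gitotiv]
B Palatal Assibilation: [gitotiv] → [gitosiv]
C Medial Vowel Deletion: [gitosiv] → [gtosv]
D Final Obstruent Devoicing: [gtosv] → [gtosf]

[gtosf]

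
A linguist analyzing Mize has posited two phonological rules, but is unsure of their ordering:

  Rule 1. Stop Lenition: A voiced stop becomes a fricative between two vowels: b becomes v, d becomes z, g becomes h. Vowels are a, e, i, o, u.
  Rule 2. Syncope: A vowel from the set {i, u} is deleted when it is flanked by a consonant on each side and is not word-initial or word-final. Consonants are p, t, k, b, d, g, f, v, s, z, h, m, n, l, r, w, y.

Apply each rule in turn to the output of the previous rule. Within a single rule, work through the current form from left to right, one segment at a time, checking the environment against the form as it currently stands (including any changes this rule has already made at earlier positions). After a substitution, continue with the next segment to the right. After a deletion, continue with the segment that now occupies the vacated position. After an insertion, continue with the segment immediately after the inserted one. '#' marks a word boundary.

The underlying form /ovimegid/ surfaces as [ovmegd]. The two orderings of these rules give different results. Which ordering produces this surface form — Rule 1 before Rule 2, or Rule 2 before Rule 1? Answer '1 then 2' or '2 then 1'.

2 then 1

Order 1 then 2:
  1 Stop Lenition: [ovimegid] → [ovimehid]
  2 Syncope: [ovimehid] → [ovmehd]
  result: [ovmehd]
Order 2 then 1:
  2 Syncope: [ovimegid] → [ovmegd]
  1 Stop Lenition: no change — [ovmegd]
  result: [ovmegd]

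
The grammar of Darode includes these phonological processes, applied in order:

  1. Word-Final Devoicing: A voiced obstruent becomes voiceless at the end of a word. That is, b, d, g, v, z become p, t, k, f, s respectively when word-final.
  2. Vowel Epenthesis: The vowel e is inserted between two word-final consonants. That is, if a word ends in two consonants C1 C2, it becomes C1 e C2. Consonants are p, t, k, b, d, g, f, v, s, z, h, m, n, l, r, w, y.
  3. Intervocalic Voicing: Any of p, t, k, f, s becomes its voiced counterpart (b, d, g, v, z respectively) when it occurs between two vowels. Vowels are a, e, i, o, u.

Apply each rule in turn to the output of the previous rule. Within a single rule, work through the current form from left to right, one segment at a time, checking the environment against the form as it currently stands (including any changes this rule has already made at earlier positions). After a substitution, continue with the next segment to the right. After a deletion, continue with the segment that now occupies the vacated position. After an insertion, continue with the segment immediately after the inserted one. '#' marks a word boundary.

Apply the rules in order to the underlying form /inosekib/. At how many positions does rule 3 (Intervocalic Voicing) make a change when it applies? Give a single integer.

2

1 Word-Final Devoicing: [inosekib] → [inosekip]
2 Vowel Epenthesis: no change — [inosekip]
3 Intervocalic Voicing: [inosekip] → [inozegip]
Rule 3 changed 2 position(s).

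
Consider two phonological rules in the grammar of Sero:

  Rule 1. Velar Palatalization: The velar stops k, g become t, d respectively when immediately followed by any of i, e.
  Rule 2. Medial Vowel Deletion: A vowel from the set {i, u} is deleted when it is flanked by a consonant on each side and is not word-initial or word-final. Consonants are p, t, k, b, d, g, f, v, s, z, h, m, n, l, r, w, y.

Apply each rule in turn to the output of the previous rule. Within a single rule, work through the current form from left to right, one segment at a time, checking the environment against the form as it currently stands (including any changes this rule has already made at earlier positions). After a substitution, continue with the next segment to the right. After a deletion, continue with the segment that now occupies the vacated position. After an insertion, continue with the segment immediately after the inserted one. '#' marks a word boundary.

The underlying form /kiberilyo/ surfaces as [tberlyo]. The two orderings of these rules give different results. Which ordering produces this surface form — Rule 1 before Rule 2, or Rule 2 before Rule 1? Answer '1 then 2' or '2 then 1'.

1 then 2

Order 1 then 2:
  1 Velar Palatalization: [kiberilyo] → [tiberilyo]
  2 Medial Vowel Deletion: [tiberilyo] → [tberlyo]
  result: [tberlyo]
Order 2 then 1:
  2 Medial Vowel Deletion: [kiberilyo] → [kberlyo]
  1 Velar Palatalization: no change — [kberlyo]
  result: [kberlyo]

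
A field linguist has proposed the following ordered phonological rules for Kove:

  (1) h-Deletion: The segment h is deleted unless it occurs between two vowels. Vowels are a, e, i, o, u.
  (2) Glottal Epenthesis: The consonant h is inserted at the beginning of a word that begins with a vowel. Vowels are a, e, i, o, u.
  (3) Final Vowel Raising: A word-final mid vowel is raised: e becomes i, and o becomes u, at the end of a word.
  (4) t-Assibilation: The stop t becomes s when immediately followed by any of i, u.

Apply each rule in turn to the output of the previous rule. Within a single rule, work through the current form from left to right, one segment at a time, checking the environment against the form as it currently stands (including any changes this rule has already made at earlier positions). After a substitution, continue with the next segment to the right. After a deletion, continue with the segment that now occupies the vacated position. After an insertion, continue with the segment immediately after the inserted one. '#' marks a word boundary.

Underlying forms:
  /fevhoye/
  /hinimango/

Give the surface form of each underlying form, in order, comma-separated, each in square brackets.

[fevoyi], [hinimangu]

/fevhoye/:
  (1) h-Deletion: [fevhoye] → [fevoye]
  (2) Glottal Epenthesis: no change — [fevoye]
  (3) Final Vowel Raising: [fevoye] → [fevoyi]
  (4) t-Assibilation: no change — [fevoyi]
/hinimango/:
  (1) h-Deletion: [hinimango] → [inimango]
  (2) Glottal Epenthesis: [inimango] → [hinimango]
  (3) Final Vowel Raising: [hinimango] → [hinimangu]
  (4) t-Assibilation: no change — [hinimangu]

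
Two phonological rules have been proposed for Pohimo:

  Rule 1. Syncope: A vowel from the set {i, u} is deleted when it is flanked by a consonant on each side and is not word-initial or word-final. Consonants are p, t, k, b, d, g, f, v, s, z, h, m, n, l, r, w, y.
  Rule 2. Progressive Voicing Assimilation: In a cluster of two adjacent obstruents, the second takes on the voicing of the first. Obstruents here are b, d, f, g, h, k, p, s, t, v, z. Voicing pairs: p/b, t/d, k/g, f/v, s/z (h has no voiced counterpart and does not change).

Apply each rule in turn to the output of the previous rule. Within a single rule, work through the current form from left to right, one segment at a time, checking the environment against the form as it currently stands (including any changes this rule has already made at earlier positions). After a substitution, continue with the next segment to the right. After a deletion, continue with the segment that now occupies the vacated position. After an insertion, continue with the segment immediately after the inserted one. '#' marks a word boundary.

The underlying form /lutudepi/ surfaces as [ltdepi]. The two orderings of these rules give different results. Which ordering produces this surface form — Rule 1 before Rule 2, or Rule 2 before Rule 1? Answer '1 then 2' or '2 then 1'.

Order 1 then 2:
  1 Syncope: [lutudepi] → [ltdepi]
  2 Progressive Voicing Assimilation: [ltdepi] → [lttepi]
  result: [lttepi]
Order 2 then 1:
  2 Progressive Voicing Assimilation: no change — [lutudepi]
  1 Syncope: [lutudepi] → [ltdepi]
  result: [ltdepi]

2 then 1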